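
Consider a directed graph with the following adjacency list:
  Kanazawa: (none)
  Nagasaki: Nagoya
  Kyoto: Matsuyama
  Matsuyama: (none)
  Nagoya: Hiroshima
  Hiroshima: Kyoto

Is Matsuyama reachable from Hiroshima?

Yes

Explore from Hiroshima.
Distance 1: reach Kyoto.
Distance 2: reach Matsuyama.
Found Matsuyama.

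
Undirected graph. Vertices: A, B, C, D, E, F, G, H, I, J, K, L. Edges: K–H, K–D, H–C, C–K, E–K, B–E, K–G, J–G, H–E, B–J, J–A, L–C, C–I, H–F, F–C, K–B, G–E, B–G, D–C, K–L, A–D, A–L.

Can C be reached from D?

Explore from D.
Distance 1: reach A, C, K.
Found C.

Yes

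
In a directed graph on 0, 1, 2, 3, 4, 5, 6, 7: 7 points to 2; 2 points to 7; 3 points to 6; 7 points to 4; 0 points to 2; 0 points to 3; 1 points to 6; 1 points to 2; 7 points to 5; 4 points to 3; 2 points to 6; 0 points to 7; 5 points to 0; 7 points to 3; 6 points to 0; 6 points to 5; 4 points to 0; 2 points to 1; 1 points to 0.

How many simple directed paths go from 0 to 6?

9

0→2→1→6
0→2→6
0→2→7→3→6
0→2→7→4→3→6
0→3→6
0→7→2→1→6
0→7→2→6
0→7→3→6
0→7→4→3→6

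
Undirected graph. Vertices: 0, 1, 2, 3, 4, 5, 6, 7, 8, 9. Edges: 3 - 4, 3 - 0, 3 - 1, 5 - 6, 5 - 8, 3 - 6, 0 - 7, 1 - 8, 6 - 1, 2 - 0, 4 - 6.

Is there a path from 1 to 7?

Yes

Explore from 1.
Distance 1: reach 3, 6, 8.
Distance 2: reach 0, 4, 5.
Distance 3: reach 2, 7.
Found 7.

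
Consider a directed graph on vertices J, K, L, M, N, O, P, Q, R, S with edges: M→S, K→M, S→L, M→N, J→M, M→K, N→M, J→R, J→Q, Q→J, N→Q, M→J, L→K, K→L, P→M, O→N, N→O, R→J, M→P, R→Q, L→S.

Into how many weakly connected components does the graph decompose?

From J: component {J, K, L, M, N, O, P, Q, R, S}.
That's 1 component.

1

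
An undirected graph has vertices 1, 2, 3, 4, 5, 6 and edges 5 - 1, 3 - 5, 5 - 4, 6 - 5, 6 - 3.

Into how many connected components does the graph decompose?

2

From 1: component {1, 3, 4, 5, 6}.
From 2: component {2}.
That's 2 components.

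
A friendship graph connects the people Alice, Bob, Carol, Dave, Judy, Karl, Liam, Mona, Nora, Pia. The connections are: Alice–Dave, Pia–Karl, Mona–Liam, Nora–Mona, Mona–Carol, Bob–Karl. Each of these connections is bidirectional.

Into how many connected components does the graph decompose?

From Alice: component {Alice, Dave}.
From Bob: component {Bob, Karl, Pia}.
From Carol: component {Carol, Liam, Mona, Nora}.
From Judy: component {Judy}.
That's 4 components.

4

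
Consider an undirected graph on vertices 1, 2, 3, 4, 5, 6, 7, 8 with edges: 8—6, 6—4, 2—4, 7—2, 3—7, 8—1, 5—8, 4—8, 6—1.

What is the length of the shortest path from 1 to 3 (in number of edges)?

5

Distance 0: 1.
Distance 1: 6, 8.
Distance 2: 4, 5.
Distance 3: 2.
Distance 4: 7.
Distance 5: 3 — contains 3.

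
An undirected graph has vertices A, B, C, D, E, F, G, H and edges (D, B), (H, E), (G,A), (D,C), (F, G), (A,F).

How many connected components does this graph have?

From A: component {A, F, G}.
From B: component {B, C, D}.
From E: component {E, H}.
That's 3 components.

3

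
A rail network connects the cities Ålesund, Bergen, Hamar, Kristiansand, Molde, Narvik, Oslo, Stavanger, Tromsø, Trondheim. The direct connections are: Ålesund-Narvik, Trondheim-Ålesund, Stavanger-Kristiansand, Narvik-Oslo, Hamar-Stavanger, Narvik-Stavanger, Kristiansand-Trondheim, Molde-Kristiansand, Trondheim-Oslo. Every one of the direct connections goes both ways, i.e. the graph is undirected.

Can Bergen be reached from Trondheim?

No

Explore from Trondheim.
Distance 1: reach Ålesund, Kristiansand, Oslo.
Distance 2: reach Molde, Narvik, Stavanger.
Distance 3: reach Hamar.
The search is exhausted without reaching Bergen; it lies in a different component.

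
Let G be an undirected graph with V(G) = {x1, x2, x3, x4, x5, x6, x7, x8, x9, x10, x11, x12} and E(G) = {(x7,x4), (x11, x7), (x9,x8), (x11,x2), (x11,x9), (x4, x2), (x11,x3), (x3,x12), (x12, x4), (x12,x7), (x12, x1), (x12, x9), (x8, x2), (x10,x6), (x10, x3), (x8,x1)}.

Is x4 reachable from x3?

Yes

Explore from x3.
Distance 1: reach x10, x11, x12.
Distance 2: reach x1, x2, x4, x6, x7, x9.
Found x4.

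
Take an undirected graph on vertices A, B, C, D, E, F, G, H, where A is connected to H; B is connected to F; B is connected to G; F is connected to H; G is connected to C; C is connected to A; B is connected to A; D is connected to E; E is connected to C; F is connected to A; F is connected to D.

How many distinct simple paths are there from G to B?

G–B
G–C–A–B
G–C–A–F–B
G–C–A–H–F–B
G–C–E–D–F–A–B
G–C–E–D–F–B
G–C–E–D–F–H–A–B

7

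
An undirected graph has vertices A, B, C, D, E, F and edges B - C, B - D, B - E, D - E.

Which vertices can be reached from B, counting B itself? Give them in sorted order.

B, C, D, E

Start at B.
Its neighbours: C, D, E.
Nothing further is reachable.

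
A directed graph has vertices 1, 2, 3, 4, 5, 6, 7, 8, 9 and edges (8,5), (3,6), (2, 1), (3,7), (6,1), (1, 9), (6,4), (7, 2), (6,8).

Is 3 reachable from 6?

No

Explore from 6.
Distance 1: reach 1, 4, 8.
Distance 2: reach 5, 9.
The search from 6 is exhausted; no directed path reaches 3.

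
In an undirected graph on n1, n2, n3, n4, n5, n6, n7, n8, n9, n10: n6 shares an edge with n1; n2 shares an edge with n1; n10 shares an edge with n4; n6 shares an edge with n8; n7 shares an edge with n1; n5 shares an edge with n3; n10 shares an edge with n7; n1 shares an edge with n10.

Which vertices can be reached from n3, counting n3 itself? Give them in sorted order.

n3, n5

Start at n3.
Its neighbours: n5.
Nothing further is reachable.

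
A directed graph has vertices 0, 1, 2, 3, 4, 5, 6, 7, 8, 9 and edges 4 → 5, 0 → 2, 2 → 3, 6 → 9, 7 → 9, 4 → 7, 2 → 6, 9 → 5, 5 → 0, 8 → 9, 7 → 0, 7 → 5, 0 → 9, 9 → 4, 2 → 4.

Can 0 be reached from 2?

Explore from 2.
Distance 1: reach 3, 4, 6.
Distance 2: reach 5, 7, 9.
Distance 3: reach 0.
Found 0.

Yes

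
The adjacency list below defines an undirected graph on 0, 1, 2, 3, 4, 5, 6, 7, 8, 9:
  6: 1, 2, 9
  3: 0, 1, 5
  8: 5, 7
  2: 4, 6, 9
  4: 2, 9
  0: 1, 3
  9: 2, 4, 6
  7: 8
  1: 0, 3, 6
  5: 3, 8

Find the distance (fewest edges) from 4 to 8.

Distance 0: 4.
Distance 1: 2, 9.
Distance 2: 6.
Distance 3: 1.
Distance 4: 0, 3.
Distance 5: 5.
Distance 6: 8 — contains 8.

6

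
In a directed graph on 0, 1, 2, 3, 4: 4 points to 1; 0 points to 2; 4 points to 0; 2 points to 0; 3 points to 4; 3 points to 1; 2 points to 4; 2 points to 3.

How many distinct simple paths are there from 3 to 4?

3→4

1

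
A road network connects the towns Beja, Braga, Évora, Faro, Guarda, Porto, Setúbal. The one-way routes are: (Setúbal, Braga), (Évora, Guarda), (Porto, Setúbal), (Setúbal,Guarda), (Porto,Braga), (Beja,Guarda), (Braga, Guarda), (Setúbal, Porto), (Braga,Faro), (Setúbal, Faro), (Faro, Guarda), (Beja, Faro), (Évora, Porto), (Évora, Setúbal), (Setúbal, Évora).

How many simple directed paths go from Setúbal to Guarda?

Setúbal→Braga→Faro→Guarda
Setúbal→Braga→Guarda
Setúbal→Évora→Guarda
Setúbal→Évora→Porto→Braga→Faro→Guarda
Setúbal→Évora→Porto→Braga→Guarda
Setúbal→Faro→Guarda
Setúbal→Guarda
Setúbal→Porto→Braga→Faro→Guarda
Setúbal→Porto→Braga→Guarda

9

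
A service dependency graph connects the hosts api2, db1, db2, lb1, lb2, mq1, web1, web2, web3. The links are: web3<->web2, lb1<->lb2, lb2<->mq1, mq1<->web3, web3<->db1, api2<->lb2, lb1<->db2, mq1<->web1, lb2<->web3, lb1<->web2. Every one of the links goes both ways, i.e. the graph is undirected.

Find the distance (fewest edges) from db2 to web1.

Distance 0: db2.
Distance 1: lb1.
Distance 2: lb2, web2.
Distance 3: api2, mq1, web3.
Distance 4: db1, web1 — contains web1.

4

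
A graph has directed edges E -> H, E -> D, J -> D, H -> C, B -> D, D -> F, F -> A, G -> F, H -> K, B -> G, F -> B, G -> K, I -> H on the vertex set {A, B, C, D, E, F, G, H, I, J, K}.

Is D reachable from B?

Explore from B.
Distance 1: reach D, G.
Found D.

Yes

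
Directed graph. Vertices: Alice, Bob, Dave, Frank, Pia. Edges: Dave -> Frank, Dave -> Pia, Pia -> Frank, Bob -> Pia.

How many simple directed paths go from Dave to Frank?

2

Dave→Frank
Dave→Pia→Frank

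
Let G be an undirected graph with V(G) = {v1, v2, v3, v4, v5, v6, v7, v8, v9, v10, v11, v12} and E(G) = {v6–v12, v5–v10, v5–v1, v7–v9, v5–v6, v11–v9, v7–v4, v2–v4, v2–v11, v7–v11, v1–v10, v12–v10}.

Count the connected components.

From v1: component {v1, v5, v6, v10, v12}.
From v2: component {v2, v4, v7, v9, v11}.
From v3: component {v3}.
From v8: component {v8}.
That's 4 components.

4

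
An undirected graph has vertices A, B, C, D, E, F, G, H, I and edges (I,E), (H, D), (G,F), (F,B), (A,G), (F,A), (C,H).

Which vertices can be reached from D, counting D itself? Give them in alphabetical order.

Start at D.
Its neighbours: H.
Then their neighbours: C.
Nothing further is reachable.

C, D, H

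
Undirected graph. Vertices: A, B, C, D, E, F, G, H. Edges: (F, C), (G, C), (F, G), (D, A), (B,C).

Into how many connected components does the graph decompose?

4

From A: component {A, D}.
From B: component {B, C, F, G}.
From E: component {E}.
From H: component {H}.
That's 4 components.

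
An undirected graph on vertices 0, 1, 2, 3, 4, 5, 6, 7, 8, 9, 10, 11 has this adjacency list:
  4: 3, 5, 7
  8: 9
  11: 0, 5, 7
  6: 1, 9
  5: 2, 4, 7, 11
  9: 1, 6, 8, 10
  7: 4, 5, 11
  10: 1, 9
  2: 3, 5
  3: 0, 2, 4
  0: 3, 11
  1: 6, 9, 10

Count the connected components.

From 0: component {0, 2, 3, 4, 5, 7, 11}.
From 1: component {1, 6, 8, 9, 10}.
That's 2 components.

2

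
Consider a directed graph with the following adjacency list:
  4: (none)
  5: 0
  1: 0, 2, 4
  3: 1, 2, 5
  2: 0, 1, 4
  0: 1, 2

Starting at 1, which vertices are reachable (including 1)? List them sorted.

0, 1, 2, 4

Start at 1.
Its neighbours: 0, 2, 4.
Nothing further is reachable.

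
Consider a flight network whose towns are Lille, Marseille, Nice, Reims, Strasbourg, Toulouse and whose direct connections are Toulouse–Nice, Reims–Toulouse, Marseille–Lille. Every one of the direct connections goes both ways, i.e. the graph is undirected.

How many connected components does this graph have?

From Lille: component {Lille, Marseille}.
From Nice: component {Nice, Reims, Toulouse}.
From Strasbourg: component {Strasbourg}.
That's 3 components.

3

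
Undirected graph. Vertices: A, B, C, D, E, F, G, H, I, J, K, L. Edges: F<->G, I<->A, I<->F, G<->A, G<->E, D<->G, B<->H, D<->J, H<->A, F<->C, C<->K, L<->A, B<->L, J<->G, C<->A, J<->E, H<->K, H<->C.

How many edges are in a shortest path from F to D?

Distance 0: F.
Distance 1: C, G, I.
Distance 2: A, D, E, H, J, K — contains D.

2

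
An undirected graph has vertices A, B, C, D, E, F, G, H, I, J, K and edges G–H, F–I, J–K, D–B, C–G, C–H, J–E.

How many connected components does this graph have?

From A: component {A}.
From B: component {B, D}.
From C: component {C, G, H}.
From E: component {E, J, K}.
From F: component {F, I}.
That's 5 components.

5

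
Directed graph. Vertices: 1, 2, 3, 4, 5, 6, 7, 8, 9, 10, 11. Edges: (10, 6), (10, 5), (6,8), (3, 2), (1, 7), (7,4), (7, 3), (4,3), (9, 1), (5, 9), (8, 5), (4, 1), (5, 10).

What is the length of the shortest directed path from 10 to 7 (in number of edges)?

Distance 0: 10.
Distance 1: 5, 6.
Distance 2: 8, 9.
Distance 3: 1.
Distance 4: 7 — contains 7.

4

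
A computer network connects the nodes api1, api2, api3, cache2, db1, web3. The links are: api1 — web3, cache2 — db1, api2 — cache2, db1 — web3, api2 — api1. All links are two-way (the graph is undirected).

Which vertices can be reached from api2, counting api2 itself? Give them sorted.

api1, api2, cache2, db1, web3

Start at api2.
Its neighbours: api1, cache2.
Then their neighbours: db1, web3.
Nothing further is reachable.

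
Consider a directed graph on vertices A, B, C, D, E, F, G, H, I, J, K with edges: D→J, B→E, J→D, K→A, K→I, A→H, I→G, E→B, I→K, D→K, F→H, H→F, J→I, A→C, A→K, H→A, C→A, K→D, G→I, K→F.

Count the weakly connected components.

From A: component {A, C, D, F, G, H, I, J, K}.
From B: component {B, E}.
That's 2 components.

2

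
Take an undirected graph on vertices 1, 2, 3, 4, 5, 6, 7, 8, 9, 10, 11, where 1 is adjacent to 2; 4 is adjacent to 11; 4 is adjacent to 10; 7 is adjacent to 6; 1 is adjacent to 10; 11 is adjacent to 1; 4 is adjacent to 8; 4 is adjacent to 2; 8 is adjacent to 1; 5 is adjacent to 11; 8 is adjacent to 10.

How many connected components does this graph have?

From 1: component {1, 2, 4, 5, 8, 10, 11}.
From 3: component {3}.
From 6: component {6, 7}.
From 9: component {9}.
That's 4 components.

4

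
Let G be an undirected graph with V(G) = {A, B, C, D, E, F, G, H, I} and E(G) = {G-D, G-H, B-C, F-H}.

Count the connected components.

From A: component {A}.
From B: component {B, C}.
From D: component {D, F, G, H}.
From E: component {E}.
From I: component {I}.
That's 5 components.

5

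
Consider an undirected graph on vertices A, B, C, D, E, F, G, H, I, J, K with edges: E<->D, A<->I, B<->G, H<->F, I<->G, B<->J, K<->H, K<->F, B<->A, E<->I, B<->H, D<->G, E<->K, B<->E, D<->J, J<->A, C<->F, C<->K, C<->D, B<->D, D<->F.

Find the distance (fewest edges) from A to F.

3

Distance 0: A.
Distance 1: B, I, J.
Distance 2: D, E, G, H.
Distance 3: C, F, K — contains F.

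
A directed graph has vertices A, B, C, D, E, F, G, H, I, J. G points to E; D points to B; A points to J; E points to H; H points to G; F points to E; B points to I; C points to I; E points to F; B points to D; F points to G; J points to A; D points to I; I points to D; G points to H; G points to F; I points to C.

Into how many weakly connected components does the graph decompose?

3

From A: component {A, J}.
From B: component {B, C, D, I}.
From E: component {E, F, G, H}.
That's 3 components.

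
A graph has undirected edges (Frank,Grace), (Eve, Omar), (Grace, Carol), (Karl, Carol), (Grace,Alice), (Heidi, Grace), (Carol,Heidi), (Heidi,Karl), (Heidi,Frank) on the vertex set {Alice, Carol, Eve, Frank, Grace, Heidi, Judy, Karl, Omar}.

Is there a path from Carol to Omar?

No

Explore from Carol.
Distance 1: reach Grace, Heidi, Karl.
Distance 2: reach Alice, Frank.
The search is exhausted without reaching Omar; it lies in a different component.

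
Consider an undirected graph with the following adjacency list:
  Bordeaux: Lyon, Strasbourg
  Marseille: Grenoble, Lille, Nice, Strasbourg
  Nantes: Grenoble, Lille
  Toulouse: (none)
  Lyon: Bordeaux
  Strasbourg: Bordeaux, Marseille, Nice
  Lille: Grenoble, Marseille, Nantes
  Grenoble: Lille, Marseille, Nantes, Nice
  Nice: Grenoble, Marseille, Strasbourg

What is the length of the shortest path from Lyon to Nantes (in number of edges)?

5

Distance 0: Lyon.
Distance 1: Bordeaux.
Distance 2: Strasbourg.
Distance 3: Marseille, Nice.
Distance 4: Grenoble, Lille.
Distance 5: Nantes — contains Nantes.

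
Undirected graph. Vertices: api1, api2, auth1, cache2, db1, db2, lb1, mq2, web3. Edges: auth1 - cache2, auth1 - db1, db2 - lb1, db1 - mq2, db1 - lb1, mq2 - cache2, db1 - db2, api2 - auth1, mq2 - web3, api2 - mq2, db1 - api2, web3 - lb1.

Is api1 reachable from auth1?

Explore from auth1.
Distance 1: reach api2, cache2, db1.
Distance 2: reach db2, lb1, mq2.
Distance 3: reach web3.
The search is exhausted without reaching api1; it lies in a different component.

No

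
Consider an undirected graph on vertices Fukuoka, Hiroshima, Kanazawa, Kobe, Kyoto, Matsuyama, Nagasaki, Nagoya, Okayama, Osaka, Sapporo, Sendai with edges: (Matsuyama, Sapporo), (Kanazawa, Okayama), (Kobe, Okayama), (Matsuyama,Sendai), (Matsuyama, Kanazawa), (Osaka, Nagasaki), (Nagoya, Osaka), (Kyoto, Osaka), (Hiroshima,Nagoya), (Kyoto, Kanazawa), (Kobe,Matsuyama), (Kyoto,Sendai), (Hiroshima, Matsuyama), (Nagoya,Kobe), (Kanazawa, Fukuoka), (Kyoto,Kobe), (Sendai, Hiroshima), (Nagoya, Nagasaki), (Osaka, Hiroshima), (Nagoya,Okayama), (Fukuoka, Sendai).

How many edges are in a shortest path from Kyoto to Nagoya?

Distance 0: Kyoto.
Distance 1: Kanazawa, Kobe, Osaka, Sendai.
Distance 2: Fukuoka, Hiroshima, Matsuyama, Nagasaki, Nagoya, Okayama — contains Nagoya.

2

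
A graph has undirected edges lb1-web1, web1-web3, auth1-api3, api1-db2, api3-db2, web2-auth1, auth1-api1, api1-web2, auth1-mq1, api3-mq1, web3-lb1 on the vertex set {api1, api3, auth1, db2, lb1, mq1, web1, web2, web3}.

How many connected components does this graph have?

From api1: component {api1, api3, auth1, db2, mq1, web2}.
From lb1: component {lb1, web1, web3}.
That's 2 components.

2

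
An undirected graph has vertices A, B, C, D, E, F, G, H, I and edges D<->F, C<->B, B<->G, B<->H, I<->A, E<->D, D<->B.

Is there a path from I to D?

Explore from I.
Distance 1: reach A.
The search is exhausted without reaching D; it lies in a different component.

No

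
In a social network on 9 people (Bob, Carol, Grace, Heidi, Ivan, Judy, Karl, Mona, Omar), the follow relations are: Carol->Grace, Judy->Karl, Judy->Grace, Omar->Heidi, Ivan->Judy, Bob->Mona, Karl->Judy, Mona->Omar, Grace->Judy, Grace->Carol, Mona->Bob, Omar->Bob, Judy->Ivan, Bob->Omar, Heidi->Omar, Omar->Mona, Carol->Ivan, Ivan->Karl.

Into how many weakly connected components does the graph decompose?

2

From Bob: component {Bob, Heidi, Mona, Omar}.
From Carol: component {Carol, Grace, Ivan, Judy, Karl}.
That's 2 components.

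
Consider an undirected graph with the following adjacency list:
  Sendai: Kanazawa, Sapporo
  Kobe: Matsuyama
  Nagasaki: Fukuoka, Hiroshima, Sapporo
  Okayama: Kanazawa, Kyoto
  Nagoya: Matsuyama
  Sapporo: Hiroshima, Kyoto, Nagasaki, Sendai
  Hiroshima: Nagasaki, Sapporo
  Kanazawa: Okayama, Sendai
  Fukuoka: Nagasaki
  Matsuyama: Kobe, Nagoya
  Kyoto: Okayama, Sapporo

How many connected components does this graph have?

From Fukuoka: component {Fukuoka, Hiroshima, Kanazawa, Kyoto, Nagasaki, Okayama, Sapporo, Sendai}.
From Kobe: component {Kobe, Matsuyama, Nagoya}.
That's 2 components.

2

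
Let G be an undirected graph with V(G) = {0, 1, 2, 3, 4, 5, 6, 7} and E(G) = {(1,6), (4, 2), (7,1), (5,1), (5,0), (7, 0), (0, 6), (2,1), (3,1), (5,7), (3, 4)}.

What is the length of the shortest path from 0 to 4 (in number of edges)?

Distance 0: 0.
Distance 1: 5, 6, 7.
Distance 2: 1.
Distance 3: 2, 3.
Distance 4: 4 — contains 4.

4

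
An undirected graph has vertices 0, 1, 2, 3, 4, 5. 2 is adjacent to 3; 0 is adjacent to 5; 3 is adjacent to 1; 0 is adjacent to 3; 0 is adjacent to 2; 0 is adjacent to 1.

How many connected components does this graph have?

2

From 0: component {0, 1, 2, 3, 5}.
From 4: component {4}.
That's 2 components.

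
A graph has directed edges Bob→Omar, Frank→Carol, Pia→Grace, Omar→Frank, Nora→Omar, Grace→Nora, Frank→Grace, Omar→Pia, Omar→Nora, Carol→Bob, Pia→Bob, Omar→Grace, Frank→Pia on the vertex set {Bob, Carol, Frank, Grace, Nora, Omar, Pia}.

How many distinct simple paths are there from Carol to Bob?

Carol→Bob

1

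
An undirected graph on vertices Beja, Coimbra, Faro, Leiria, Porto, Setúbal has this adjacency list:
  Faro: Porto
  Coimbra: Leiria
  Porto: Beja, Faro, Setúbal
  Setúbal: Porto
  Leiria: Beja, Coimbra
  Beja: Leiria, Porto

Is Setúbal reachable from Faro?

Explore from Faro.
Distance 1: reach Porto.
Distance 2: reach Beja, Setúbal.
Found Setúbal.

Yes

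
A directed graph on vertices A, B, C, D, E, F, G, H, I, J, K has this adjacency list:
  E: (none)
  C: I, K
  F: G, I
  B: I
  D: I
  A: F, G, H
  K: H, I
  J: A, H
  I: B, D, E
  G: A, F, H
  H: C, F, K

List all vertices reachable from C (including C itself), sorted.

Start at C.
Its neighbours: I, K.
Then their neighbours: B, D, E, H.
Then next layer: F.
Then next layer: G.
Then next layer: A.
Nothing further is reachable.

A, B, C, D, E, F, G, H, I, K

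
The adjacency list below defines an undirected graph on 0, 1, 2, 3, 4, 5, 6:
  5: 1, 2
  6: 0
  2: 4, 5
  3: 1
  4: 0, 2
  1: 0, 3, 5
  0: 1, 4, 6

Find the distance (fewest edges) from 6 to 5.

Distance 0: 6.
Distance 1: 0.
Distance 2: 1, 4.
Distance 3: 2, 3, 5 — contains 5.

3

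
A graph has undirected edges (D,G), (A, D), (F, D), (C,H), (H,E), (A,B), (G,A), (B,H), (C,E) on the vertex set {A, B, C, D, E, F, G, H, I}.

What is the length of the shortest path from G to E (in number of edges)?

4

Distance 0: G.
Distance 1: A, D.
Distance 2: B, F.
Distance 3: H.
Distance 4: C, E — contains E.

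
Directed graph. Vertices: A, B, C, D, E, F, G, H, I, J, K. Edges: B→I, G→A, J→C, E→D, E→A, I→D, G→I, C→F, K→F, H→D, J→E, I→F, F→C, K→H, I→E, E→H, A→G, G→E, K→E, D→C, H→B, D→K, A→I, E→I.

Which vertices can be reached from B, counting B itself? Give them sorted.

A, B, C, D, E, F, G, H, I, K

Start at B.
Its neighbours: I.
Then their neighbours: D, E, F.
Then next layer: A, C, H, K.
Then next layer: G.
Nothing further is reachable.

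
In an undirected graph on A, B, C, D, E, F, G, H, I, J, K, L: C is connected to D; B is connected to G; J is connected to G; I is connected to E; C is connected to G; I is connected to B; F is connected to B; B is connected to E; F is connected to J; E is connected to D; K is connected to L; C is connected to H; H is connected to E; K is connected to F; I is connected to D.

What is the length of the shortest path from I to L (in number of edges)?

4

Distance 0: I.
Distance 1: B, D, E.
Distance 2: C, F, G, H.
Distance 3: J, K.
Distance 4: L — contains L.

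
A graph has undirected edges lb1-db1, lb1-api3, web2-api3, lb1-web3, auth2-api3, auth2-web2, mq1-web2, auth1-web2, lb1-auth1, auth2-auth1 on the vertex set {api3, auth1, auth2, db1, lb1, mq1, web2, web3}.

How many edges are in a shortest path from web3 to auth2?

3

Distance 0: web3.
Distance 1: lb1.
Distance 2: api3, auth1, db1.
Distance 3: auth2, web2 — contains auth2.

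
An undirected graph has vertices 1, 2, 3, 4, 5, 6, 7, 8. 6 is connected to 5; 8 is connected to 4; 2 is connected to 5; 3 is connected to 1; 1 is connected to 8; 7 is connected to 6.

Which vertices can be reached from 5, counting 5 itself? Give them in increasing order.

Start at 5.
Its neighbours: 2, 6.
Then their neighbours: 7.
Nothing further is reachable.

2, 5, 6, 7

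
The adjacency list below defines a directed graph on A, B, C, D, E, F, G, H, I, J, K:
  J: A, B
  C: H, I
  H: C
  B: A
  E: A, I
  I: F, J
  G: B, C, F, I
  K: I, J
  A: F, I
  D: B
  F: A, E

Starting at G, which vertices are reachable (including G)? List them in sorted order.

A, B, C, E, F, G, H, I, J

Start at G.
Its neighbours: B, C, F, I.
Then their neighbours: A, E, H, J.
Nothing further is reachable.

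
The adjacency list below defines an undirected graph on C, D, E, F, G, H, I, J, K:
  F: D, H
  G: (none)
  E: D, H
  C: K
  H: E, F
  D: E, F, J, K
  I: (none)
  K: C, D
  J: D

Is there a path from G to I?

G has no edges, so nothing is reachable from it.

No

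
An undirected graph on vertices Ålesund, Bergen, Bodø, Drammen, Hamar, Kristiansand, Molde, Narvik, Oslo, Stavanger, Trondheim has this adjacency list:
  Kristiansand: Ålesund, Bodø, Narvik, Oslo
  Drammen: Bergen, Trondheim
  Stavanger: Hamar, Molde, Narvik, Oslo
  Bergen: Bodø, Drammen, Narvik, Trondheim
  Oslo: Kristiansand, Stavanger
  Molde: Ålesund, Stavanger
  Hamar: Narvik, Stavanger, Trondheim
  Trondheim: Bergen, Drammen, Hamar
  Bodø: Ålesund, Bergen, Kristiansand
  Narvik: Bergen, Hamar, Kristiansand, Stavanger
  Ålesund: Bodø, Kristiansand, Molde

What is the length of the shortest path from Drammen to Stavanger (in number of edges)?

3

Distance 0: Drammen.
Distance 1: Bergen, Trondheim.
Distance 2: Bodø, Hamar, Narvik.
Distance 3: Ålesund, Kristiansand, Stavanger — contains Stavanger.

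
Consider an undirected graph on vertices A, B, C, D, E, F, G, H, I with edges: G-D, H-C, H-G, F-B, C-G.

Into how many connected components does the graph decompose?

From A: component {A}.
From B: component {B, F}.
From C: component {C, D, G, H}.
From E: component {E}.
From I: component {I}.
That's 5 components.

5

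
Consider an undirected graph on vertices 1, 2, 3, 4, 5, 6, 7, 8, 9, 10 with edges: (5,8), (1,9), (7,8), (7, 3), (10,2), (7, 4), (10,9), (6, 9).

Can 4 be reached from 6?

No

Explore from 6.
Distance 1: reach 9.
Distance 2: reach 1, 10.
Distance 3: reach 2.
The search is exhausted without reaching 4; it lies in a different component.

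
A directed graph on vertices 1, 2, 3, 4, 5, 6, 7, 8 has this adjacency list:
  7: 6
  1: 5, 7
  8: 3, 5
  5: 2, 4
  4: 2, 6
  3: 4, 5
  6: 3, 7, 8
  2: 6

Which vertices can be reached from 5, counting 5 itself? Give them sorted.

Start at 5.
Its neighbours: 2, 4.
Then their neighbours: 6.
Then next layer: 3, 7, 8.
Nothing further is reachable.

2, 3, 4, 5, 6, 7, 8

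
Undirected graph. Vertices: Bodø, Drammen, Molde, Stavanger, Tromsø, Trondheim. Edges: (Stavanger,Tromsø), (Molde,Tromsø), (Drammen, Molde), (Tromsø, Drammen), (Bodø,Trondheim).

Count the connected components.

2

From Bodø: component {Bodø, Trondheim}.
From Drammen: component {Drammen, Molde, Stavanger, Tromsø}.
That's 2 components.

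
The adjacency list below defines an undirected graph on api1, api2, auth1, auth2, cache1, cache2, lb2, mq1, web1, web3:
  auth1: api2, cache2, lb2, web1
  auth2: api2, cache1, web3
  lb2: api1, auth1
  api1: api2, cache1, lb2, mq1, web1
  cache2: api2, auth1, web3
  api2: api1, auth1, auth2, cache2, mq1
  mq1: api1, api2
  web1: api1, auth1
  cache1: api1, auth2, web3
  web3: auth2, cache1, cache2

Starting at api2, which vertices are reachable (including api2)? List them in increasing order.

api1, api2, auth1, auth2, cache1, cache2, lb2, mq1, web1, web3

Start at api2.
Its neighbours: api1, auth1, auth2, cache2, mq1.
Then their neighbours: cache1, lb2, web1, web3.
Every vertex is now reached.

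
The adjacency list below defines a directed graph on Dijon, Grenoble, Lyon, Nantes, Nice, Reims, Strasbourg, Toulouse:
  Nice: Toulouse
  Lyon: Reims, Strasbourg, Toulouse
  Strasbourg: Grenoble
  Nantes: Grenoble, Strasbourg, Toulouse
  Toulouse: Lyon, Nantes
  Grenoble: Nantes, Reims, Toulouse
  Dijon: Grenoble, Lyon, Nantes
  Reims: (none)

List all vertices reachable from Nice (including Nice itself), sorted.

Grenoble, Lyon, Nantes, Nice, Reims, Strasbourg, Toulouse

Start at Nice.
Its neighbours: Toulouse.
Then their neighbours: Lyon, Nantes.
Then next layer: Grenoble, Reims, Strasbourg.
Nothing further is reachable.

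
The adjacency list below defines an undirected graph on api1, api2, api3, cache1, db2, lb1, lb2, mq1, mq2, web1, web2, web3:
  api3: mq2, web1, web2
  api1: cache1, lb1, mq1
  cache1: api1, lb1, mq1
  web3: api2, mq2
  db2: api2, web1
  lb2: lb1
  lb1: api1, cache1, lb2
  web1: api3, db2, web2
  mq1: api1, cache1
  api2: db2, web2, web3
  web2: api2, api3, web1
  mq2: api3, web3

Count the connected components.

From api1: component {api1, cache1, lb1, lb2, mq1}.
From api2: component {api2, api3, db2, mq2, web1, web2, web3}.
That's 2 components.

2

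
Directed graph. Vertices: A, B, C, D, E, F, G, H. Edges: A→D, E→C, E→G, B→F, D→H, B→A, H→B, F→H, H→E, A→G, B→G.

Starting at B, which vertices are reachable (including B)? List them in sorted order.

A, B, C, D, E, F, G, H

Start at B.
Its neighbours: A, F, G.
Then their neighbours: D, H.
Then next layer: E.
Then next layer: C.
Every vertex is now reached.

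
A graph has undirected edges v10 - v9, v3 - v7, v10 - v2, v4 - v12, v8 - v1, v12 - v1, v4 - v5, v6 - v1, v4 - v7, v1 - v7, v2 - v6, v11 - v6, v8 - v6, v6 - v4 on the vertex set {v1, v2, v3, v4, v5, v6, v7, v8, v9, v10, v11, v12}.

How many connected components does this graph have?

From v1: component {v1, v2, v3, v4, v5, v6, v7, v8, v9, v10, v11, v12}.
That's 1 component.

1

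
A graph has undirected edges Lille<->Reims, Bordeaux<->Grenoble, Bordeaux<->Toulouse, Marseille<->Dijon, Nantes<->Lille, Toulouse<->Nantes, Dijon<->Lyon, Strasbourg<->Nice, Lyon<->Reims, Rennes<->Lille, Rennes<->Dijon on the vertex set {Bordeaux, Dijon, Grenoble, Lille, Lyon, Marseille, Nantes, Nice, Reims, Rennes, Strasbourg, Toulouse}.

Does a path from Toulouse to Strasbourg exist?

Explore from Toulouse.
Distance 1: reach Bordeaux, Nantes.
Distance 2: reach Grenoble, Lille.
Distance 3: reach Reims, Rennes.
Distance 4: reach Dijon, Lyon.
Distance 5: reach Marseille.
The search is exhausted without reaching Strasbourg; it lies in a different component.

No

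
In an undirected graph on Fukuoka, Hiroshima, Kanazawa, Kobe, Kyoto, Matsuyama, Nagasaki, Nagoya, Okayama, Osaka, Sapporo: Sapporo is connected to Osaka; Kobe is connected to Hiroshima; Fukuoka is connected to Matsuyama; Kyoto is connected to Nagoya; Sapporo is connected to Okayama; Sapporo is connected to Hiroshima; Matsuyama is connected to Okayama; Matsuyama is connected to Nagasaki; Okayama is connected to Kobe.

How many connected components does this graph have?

From Fukuoka: component {Fukuoka, Hiroshima, Kobe, Matsuyama, Nagasaki, Okayama, Osaka, Sapporo}.
From Kanazawa: component {Kanazawa}.
From Kyoto: component {Kyoto, Nagoya}.
That's 3 components.

3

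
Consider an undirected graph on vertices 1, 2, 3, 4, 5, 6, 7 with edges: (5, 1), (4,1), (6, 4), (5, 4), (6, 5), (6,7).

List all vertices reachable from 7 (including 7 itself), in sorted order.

Start at 7.
Its neighbours: 6.
Then their neighbours: 4, 5.
Then next layer: 1.
Nothing further is reachable.

1, 4, 5, 6, 7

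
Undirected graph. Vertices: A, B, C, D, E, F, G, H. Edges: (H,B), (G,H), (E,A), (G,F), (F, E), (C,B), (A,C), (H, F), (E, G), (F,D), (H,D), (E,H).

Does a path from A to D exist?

Yes

Explore from A.
Distance 1: reach C, E.
Distance 2: reach B, F, G, H.
Distance 3: reach D.
Found D.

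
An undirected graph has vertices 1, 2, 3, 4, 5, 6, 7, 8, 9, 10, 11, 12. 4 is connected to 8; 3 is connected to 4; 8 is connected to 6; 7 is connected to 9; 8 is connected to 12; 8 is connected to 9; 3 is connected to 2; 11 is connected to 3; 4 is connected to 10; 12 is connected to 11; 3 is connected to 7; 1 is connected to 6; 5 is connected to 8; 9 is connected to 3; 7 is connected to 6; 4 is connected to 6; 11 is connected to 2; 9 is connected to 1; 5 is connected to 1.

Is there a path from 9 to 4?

Explore from 9.
Distance 1: reach 1, 3, 7, 8.
Distance 2: reach 2, 4, 5, 6, 11, 12.
Found 4.

Yes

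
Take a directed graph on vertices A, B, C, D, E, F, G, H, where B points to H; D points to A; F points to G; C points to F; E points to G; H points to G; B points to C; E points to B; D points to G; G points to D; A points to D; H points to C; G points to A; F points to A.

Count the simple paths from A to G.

A→D→G

1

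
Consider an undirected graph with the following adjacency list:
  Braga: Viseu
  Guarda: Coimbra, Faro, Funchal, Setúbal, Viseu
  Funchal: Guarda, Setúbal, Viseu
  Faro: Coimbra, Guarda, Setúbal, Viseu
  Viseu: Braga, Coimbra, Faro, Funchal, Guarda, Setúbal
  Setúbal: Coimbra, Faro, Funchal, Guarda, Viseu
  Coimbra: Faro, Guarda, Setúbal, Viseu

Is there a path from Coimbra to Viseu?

Explore from Coimbra.
Distance 1: reach Faro, Guarda, Setúbal, Viseu.
Found Viseu.

Yes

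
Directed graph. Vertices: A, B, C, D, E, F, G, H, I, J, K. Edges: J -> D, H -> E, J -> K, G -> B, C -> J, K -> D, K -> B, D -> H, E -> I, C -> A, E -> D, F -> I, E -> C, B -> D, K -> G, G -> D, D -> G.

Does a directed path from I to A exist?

No

I has no outgoing edges, so nothing is reachable from it.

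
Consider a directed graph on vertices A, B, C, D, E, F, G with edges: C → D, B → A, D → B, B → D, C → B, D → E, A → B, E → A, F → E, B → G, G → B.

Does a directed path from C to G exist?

Explore from C.
Distance 1: reach B, D.
Distance 2: reach A, E, G.
Found G.

Yes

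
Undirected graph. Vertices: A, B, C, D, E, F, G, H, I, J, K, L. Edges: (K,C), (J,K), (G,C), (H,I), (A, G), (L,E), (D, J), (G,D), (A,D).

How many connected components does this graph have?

From A: component {A, C, D, G, J, K}.
From B: component {B}.
From E: component {E, L}.
From F: component {F}.
From H: component {H, I}.
That's 5 components.

5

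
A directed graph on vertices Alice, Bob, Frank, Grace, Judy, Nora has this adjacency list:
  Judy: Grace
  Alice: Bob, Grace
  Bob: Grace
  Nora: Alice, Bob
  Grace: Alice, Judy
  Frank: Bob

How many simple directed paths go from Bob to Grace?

Bob→Grace

1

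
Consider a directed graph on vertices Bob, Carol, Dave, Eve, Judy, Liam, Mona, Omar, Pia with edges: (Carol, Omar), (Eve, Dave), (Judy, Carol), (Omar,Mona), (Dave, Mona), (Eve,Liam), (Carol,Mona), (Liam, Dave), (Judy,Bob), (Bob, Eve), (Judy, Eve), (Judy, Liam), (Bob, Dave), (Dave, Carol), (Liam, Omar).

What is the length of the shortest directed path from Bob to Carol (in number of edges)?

2

Distance 0: Bob.
Distance 1: Dave, Eve.
Distance 2: Carol, Liam, Mona — contains Carol.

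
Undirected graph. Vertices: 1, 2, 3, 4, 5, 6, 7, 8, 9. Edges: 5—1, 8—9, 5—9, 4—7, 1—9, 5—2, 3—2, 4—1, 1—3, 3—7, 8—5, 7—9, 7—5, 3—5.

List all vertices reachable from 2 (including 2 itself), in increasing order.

1, 2, 3, 4, 5, 7, 8, 9

Start at 2.
Its neighbours: 3, 5.
Then their neighbours: 1, 7, 8, 9.
Then next layer: 4.
Nothing further is reachable.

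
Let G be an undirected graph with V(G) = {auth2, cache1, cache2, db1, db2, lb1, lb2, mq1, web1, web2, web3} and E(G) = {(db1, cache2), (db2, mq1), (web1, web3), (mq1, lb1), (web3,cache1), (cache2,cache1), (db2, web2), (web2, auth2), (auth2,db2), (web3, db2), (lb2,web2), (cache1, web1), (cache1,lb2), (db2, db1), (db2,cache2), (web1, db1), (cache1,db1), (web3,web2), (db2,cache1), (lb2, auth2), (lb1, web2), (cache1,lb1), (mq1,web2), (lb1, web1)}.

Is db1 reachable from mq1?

Yes

Explore from mq1.
Distance 1: reach db2, lb1, web2.
Distance 2: reach auth2, cache1, cache2, db1, lb2, web1, web3.
Found db1.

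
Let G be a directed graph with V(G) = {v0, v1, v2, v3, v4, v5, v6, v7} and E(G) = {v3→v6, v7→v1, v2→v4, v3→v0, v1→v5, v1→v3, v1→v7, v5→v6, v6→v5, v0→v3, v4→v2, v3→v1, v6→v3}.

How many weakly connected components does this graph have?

From v0: component {v0, v1, v3, v5, v6, v7}.
From v2: component {v2, v4}.
That's 2 components.

2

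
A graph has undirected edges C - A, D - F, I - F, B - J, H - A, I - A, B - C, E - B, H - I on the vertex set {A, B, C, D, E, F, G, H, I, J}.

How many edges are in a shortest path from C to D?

4

Distance 0: C.
Distance 1: A, B.
Distance 2: E, H, I, J.
Distance 3: F.
Distance 4: D — contains D.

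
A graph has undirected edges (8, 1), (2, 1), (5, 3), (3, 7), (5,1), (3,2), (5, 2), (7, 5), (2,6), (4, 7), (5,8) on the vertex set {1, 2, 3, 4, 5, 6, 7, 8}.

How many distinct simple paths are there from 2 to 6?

2–6

1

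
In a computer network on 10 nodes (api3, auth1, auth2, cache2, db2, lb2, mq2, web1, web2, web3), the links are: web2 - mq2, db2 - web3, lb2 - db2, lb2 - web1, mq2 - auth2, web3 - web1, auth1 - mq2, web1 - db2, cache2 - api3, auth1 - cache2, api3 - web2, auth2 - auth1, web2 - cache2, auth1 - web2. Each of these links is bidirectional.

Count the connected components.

2

From api3: component {api3, auth1, auth2, cache2, mq2, web2}.
From db2: component {db2, lb2, web1, web3}.
That's 2 components.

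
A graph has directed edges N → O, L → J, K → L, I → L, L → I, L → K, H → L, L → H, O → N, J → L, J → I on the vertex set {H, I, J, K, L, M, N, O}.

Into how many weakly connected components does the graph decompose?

3

From H: component {H, I, J, K, L}.
From M: component {M}.
From N: component {N, O}.
That's 3 components.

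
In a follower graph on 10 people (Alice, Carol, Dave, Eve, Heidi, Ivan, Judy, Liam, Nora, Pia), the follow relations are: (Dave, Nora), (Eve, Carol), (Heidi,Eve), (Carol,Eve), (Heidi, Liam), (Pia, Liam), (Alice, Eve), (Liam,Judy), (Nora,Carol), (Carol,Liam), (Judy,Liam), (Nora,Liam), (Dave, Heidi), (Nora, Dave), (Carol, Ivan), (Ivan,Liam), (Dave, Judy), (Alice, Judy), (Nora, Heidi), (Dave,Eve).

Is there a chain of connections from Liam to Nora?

Explore from Liam.
Distance 1: reach Judy.
The search from Liam is exhausted; no directed path reaches Nora.

No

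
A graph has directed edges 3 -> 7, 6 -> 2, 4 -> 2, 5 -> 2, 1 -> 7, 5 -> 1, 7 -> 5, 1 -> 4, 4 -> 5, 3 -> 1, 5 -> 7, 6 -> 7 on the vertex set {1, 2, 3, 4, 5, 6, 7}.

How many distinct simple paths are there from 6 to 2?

3

6→2
6→7→5→1→4→2
6→7→5→2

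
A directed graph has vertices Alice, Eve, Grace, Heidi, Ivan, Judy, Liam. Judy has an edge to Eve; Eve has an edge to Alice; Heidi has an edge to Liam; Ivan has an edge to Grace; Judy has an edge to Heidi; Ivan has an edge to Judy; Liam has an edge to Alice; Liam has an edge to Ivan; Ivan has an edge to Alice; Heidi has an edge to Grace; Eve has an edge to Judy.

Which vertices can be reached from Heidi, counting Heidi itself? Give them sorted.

Alice, Eve, Grace, Heidi, Ivan, Judy, Liam

Start at Heidi.
Its neighbours: Grace, Liam.
Then their neighbours: Alice, Ivan.
Then next layer: Judy.
Then next layer: Eve.
Every vertex is now reached.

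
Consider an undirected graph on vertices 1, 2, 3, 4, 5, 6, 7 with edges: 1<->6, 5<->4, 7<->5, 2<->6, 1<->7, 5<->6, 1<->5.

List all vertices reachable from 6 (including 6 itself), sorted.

1, 2, 4, 5, 6, 7

Start at 6.
Its neighbours: 1, 2, 5.
Then their neighbours: 4, 7.
Nothing further is reachable.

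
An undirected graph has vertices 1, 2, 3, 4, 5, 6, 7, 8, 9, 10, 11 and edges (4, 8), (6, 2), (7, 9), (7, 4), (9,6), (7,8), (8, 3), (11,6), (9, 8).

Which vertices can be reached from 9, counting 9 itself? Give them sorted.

Start at 9.
Its neighbours: 6, 7, 8.
Then their neighbours: 2, 3, 4, 11.
Nothing further is reachable.

2, 3, 4, 6, 7, 8, 9, 11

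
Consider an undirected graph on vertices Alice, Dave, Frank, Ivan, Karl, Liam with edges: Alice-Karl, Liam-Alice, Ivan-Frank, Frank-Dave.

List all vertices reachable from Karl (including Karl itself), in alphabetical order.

Start at Karl.
Its neighbours: Alice.
Then their neighbours: Liam.
Nothing further is reachable.

Alice, Karl, Liam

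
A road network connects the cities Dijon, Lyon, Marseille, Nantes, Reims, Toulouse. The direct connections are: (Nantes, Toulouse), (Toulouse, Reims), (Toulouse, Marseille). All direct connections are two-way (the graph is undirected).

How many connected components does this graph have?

3

From Dijon: component {Dijon}.
From Lyon: component {Lyon}.
From Marseille: component {Marseille, Nantes, Reims, Toulouse}.
That's 3 components.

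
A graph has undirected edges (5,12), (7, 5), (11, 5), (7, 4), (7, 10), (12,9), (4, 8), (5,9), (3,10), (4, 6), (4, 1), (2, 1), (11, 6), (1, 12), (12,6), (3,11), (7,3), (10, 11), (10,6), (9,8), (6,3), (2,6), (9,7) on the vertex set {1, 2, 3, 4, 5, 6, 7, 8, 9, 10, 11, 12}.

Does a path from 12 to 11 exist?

Yes

Explore from 12.
Distance 1: reach 1, 5, 6, 9.
Distance 2: reach 2, 3, 4, 7, 8, 10, 11.
Found 11.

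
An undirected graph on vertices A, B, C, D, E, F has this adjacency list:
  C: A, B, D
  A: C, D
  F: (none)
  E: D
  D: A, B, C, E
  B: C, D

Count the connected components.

2

From A: component {A, B, C, D, E}.
From F: component {F}.
That's 2 components.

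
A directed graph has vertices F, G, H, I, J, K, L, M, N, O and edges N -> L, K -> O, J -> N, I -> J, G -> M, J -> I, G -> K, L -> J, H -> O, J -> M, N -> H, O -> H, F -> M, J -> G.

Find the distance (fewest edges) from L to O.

4

Distance 0: L.
Distance 1: J.
Distance 2: G, I, M, N.
Distance 3: H, K.
Distance 4: O — contains O.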